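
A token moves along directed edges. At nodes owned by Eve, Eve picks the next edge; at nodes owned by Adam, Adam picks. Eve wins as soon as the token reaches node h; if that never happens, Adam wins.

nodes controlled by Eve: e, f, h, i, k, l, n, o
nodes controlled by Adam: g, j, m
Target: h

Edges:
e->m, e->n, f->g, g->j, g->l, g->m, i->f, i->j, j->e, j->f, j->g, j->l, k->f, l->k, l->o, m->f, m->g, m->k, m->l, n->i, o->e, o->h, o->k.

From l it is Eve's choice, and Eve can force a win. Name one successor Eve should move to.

o

A0 = {h}
A1: add {o} — o (Eve) has o→h.
A2: add {l} — l (Eve) has l→o.
A3 = A2; e.g. e (Eve) has no edge into A2. Fixed point.
From l, successor o is in the attractor (rank 1); the other successor k is not.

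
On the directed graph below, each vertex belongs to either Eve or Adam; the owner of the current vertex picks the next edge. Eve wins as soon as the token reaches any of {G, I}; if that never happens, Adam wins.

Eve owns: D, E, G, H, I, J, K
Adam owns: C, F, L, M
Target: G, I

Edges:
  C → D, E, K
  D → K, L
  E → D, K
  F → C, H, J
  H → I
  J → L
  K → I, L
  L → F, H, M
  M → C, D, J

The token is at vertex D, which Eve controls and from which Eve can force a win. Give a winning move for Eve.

A0 = {G, I}
A1: add {H, K} — H (Eve) has H→I; K (Eve) has K→I.
A2: add {D, E} — D (Eve) has D→K; E (Eve) has E→K.
A3: add {C} — C (Adam): all of {D, E, K} already in.
A4 = A3; e.g. F (Adam) can still go to J. Fixed point.
From D, successor K is in the attractor (rank 1); the other successor L is not.

K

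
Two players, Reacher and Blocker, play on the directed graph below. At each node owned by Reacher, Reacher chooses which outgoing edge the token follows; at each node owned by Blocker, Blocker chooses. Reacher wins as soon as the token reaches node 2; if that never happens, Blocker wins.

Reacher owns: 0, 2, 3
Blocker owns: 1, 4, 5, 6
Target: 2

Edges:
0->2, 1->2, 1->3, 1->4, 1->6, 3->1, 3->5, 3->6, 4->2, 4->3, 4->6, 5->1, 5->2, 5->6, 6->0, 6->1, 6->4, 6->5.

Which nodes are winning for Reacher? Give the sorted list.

A0 = {2}
A1: add {0} — 0 (Reacher) has 0→2.
A2 = A1; e.g. 1 (Blocker) can still go to 3. Fixed point.
Reacher's winning region = {0, 2}.

0, 2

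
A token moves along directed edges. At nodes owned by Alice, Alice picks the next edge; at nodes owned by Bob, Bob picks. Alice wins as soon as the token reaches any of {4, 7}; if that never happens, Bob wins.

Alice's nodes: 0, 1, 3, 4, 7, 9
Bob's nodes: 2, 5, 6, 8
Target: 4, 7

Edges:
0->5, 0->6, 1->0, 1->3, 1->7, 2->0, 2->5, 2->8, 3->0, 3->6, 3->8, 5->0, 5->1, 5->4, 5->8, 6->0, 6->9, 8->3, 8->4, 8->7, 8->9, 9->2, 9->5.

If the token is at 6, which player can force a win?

A0 = {4, 7}
A1: add {1} — 1 (Alice) has 1→7.
A2 = A1; e.g. 0 (Alice) has no edge into A1. Fixed point.
6 never enters the attractor, so Bob can avoid the target forever.

Bob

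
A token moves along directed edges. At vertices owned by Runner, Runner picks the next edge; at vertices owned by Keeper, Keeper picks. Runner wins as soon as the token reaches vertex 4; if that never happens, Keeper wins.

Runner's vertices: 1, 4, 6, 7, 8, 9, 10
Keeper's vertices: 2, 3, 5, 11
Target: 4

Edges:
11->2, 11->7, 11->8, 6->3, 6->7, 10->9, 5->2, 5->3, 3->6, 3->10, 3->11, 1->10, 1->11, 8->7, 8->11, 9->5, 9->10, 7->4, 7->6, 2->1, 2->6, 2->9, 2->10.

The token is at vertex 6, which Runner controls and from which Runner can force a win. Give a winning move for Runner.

A0 = {4}
A1: add {7} — 7 (Runner) has 7→4.
A2: add {6, 8} — 6 (Runner) has 6→7; 8 (Runner) has 8→7.
A3 = A2; e.g. 1 (Runner) has no edge into A2. Fixed point.
From 6, successor 7 is in the attractor (rank 1); the other successor 3 is not.

7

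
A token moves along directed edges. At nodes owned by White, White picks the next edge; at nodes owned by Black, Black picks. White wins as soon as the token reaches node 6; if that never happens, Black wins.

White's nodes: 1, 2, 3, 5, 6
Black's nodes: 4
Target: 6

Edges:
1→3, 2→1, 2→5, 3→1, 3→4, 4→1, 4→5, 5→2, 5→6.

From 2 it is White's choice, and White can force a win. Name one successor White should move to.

5

A0 = {6}
A1: add {5} — 5 (White) has 5→6.
A2: add {2} — 2 (White) has 2→5.
A3 = A2; e.g. 1 (White) has no edge into A2. Fixed point.
From 2, successor 5 is in the attractor (rank 1); the other successor 1 is not.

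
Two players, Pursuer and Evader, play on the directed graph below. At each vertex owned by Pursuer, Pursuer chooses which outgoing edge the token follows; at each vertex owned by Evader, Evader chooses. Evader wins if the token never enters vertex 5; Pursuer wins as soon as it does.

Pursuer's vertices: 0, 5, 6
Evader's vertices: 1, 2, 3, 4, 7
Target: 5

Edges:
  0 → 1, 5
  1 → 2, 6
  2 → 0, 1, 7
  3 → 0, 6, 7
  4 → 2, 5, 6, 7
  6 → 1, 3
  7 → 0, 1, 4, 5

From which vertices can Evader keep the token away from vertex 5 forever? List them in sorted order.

A0 = {5}
A1: add {0} — 0 (Pursuer) has 0→5.
A2 = A1; e.g. 1 (Evader) can still go to 2. Fixed point.
Pursuer's attractor = {0, 5}; Evader avoids the target exactly from the complement.

1, 2, 3, 4, 6, 7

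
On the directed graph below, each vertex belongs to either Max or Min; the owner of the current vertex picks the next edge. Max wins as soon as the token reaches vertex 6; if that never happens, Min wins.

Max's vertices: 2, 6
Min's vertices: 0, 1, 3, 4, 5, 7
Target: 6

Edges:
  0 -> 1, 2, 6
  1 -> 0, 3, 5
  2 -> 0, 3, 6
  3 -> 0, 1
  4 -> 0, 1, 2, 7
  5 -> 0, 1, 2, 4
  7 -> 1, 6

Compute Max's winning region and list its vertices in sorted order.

A0 = {6}
A1: add {2} — 2 (Max) has 2→6.
A2 = A1; e.g. 0 (Min) can still go to 1. Fixed point.
Max's winning region = {2, 6}.

2, 6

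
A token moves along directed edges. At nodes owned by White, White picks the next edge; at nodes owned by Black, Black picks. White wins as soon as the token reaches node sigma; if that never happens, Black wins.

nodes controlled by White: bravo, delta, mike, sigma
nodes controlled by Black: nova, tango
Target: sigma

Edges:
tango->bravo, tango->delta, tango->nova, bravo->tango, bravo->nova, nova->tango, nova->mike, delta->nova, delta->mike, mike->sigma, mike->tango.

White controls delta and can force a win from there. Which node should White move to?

mike

A0 = {sigma}
A1: add {mike} — mike (White) has mike→sigma.
A2: add {delta} — delta (White) has delta→mike.
A3 = A2; e.g. tango (Black) can still go to bravo. Fixed point.
From delta, successor mike is in the attractor (rank 1); the other successor nova is not.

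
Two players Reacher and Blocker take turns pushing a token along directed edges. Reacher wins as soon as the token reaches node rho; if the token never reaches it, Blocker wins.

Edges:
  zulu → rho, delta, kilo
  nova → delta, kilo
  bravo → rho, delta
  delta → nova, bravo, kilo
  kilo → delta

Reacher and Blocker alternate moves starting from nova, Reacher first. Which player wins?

Track states (vertex, player-to-move).
A0 = {(rho,Reacher), (rho,Blocker)}
A1: add {(zulu,Reacher), (bravo,Reacher)}.
A2 = A1; e.g. (zulu,Blocker) stays out. (nova,Reacher) never enters ⇒ Blocker avoids the target.

Blocker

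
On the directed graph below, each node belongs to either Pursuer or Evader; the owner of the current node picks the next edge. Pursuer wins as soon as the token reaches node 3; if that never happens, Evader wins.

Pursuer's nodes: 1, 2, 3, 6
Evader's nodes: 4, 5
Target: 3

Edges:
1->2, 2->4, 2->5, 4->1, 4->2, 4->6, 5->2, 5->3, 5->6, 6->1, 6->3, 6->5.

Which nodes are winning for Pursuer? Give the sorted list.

A0 = {3}
A1: add {6} — 6 (Pursuer) has 6→3.
A2 = A1; e.g. 1 (Pursuer) has no edge into A1. Fixed point.
Pursuer's winning region = {3, 6}.

3, 6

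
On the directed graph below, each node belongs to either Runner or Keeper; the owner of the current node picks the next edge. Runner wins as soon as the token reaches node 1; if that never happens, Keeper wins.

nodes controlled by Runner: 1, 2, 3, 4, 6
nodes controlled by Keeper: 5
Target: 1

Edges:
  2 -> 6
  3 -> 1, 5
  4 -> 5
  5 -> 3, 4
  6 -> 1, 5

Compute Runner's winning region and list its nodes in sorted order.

A0 = {1}
A1: add {3, 6} — 3 (Runner) has 3→1; 6 (Runner) has 6→1.
A2: add {2} — 2 (Runner) has 2→6.
A3 = A2; e.g. 4 (Runner) has no edge into A2. Fixed point.
Runner's winning region = {1, 2, 3, 6}.

1, 2, 3, 6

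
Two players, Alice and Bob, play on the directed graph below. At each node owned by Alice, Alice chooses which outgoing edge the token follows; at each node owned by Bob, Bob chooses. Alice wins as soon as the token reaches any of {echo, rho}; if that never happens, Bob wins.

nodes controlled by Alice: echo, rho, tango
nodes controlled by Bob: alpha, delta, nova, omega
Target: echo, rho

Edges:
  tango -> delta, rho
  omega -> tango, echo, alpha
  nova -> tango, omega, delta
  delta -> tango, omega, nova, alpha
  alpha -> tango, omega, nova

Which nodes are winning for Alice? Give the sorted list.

A0 = {echo, rho}
A1: add {tango} — tango (Alice) has tango→rho.
A2 = A1; e.g. omega (Bob) can still go to alpha. Fixed point.
Alice's winning region = {echo, rho, tango}.

echo, rho, tango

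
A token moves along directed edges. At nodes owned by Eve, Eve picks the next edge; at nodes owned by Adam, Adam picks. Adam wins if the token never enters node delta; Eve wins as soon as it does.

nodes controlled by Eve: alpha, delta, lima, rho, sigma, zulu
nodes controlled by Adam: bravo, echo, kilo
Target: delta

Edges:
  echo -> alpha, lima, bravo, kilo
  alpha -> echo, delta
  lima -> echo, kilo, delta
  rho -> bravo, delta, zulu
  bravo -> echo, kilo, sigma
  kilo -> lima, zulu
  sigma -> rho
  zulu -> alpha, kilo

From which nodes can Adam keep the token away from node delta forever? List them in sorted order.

bravo, echo

A0 = {delta}
A1: add {alpha, lima, rho} — alpha (Eve) has alpha→delta; lima (Eve) has lima→delta; rho (Eve) has rho→delta.
A2: add {sigma, zulu} — sigma (Eve) has sigma→rho; zulu (Eve) has zulu→alpha.
A3: add {kilo} — kilo (Adam): all of {lima, zulu} already in.
A4 = A3; e.g. echo (Adam) can still go to bravo. Fixed point.
Eve's attractor = {alpha, delta, kilo, lima, rho, sigma, zulu}; Adam avoids the target exactly from the complement.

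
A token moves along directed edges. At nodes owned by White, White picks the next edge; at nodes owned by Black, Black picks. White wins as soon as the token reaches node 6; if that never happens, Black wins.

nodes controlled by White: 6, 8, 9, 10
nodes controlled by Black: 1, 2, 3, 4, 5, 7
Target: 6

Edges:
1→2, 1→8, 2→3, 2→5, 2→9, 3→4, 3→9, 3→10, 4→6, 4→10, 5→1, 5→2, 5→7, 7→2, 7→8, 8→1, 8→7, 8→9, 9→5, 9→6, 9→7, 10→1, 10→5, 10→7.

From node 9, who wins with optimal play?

White

A0 = {6}
A1: add {9} — 9 (White) has 9→6.
9 ∈ A1, so White can force the target.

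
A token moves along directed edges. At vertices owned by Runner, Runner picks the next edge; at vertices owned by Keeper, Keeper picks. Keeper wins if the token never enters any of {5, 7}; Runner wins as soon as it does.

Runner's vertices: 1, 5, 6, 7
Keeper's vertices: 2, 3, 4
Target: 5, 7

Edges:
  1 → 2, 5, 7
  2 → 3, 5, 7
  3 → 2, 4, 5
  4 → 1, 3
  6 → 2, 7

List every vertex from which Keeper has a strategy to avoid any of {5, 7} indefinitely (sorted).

2, 3, 4

A0 = {5, 7}
A1: add {1, 6} — 1 (Runner) has 1→5; 6 (Runner) has 6→7.
A2 = A1; e.g. 2 (Keeper) can still go to 3. Fixed point.
Runner's attractor = {1, 5, 6, 7}; Keeper avoids the target exactly from the complement.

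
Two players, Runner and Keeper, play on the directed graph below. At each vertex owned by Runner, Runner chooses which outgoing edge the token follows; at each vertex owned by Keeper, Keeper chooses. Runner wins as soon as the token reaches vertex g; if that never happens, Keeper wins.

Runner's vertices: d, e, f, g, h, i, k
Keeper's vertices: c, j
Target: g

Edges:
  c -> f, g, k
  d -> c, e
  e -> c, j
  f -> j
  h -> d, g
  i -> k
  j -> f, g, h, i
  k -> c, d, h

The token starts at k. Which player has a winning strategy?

Runner

A0 = {g}
A1: add {h} — h (Runner) has h→g.
A2: add {k} — k (Runner) has k→h.
k ∈ A2, so Runner can force the target.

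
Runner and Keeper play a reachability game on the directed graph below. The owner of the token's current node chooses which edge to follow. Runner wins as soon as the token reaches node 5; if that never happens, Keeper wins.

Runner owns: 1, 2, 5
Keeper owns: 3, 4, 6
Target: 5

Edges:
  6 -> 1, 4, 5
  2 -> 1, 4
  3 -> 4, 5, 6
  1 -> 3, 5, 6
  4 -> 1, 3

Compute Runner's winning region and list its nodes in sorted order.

1, 2, 5

A0 = {5}
A1: add {1} — 1 (Runner) has 1→5.
A2: add {2} — 2 (Runner) has 2→1.
A3 = A2; e.g. 3 (Keeper) can still go to 4. Fixed point.
Runner's winning region = {1, 2, 5}.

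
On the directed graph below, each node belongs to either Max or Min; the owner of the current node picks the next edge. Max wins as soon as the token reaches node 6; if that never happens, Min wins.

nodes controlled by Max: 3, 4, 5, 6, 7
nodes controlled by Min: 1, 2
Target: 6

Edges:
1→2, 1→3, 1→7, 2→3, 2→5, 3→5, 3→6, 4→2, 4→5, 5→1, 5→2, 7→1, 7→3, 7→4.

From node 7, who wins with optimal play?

A0 = {6}
A1: add {3} — 3 (Max) has 3→6.
A2: add {7} — 7 (Max) has 7→3.
A3 = A2; e.g. 1 (Min) can still go to 2. Fixed point.
7 ∈ A2, so Max can force the target.

Max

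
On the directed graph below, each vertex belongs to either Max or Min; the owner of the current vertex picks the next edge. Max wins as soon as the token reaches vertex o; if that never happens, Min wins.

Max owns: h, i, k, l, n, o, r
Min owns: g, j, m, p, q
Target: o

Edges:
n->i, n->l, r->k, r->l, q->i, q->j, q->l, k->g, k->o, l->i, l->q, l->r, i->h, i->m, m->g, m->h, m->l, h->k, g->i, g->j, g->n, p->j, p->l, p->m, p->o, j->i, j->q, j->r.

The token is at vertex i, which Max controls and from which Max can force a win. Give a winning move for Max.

A0 = {o}
A1: add {k} — k (Max) has k→o.
A2: add {h, r} — h (Max) has h→k; r (Max) has r→k.
A3: add {i, l} — i (Max) has i→h; l (Max) has l→r.
A4: add {n} — n (Max) has n→i.
A5 = A4; e.g. g (Min) can still go to j. Fixed point.
From i, successor h is in the attractor (rank 2); the other successor m is not.

h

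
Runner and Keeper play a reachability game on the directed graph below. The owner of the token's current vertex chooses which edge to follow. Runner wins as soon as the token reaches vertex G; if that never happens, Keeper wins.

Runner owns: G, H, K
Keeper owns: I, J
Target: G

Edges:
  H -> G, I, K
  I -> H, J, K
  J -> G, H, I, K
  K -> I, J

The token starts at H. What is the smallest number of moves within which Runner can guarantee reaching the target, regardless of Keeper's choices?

1

A0 = {G}
A1: add {H} — H (Runner) has H→G.
A2 = A1; e.g. I (Keeper) can still go to J. Fixed point.
H enters the attractor at level 1, so Runner can force the target in 1 move from there.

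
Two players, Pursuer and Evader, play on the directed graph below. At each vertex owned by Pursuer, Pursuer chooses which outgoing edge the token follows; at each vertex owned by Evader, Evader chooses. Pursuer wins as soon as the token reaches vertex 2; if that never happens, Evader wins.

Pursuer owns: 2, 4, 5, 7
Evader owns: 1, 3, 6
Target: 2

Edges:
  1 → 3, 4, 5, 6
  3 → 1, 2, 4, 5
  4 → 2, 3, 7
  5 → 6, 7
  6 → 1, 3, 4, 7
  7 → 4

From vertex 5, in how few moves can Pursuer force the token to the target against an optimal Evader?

3

A0 = {2}
A1: add {4} — 4 (Pursuer) has 4→2.
A2: add {7} — 7 (Pursuer) has 7→4.
A3: add {5} — 5 (Pursuer) has 5→7.
A4 = A3; e.g. 1 (Evader) can still go to 3. Fixed point.
5 enters the attractor at level 3, so Pursuer can force the target in 3 moves from there.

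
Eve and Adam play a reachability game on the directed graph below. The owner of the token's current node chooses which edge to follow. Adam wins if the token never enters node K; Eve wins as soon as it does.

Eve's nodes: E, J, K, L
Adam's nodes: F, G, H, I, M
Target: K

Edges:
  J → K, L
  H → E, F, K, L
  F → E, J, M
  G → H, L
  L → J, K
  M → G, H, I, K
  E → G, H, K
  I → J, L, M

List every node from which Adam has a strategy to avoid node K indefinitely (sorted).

A0 = {K}
A1: add {E, J, L} — E (Eve) has E→K; J (Eve) has J→K; L (Eve) has L→K.
A2 = A1; e.g. F (Adam) can still go to M. Fixed point.
Eve's attractor = {E, J, K, L}; Adam avoids the target exactly from the complement.

F, G, H, I, M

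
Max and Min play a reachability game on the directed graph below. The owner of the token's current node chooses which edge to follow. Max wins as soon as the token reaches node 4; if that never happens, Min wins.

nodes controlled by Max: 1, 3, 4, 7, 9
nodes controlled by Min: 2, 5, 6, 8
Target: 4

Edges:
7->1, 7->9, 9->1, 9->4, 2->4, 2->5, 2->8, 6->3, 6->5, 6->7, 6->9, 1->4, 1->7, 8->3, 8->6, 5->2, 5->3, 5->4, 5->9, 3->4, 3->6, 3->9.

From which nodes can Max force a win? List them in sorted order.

A0 = {4}
A1: add {1, 3, 9} — 1 (Max) has 1→4; 3 (Max) has 3→4; 9 (Max) has 9→4.
A2: add {7} — 7 (Max) has 7→1.
A3 = A2; e.g. 2 (Min) can still go to 5. Fixed point.
Max's winning region = {1, 3, 4, 7, 9}.

1, 3, 4, 7, 9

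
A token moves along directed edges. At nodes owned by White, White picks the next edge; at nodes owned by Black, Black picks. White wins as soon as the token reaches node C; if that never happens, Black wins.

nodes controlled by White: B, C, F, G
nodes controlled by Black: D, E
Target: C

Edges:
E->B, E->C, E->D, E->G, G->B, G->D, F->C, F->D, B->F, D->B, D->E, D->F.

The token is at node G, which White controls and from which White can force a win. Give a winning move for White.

B

A0 = {C}
A1: add {F} — F (White) has F→C.
A2: add {B} — B (White) has B→F.
A3: add {G} — G (White) has G→B.
A4 = A3; e.g. D (Black) can still go to E. Fixed point.
From G, successor B is in the attractor (rank 2); the other successor D is not.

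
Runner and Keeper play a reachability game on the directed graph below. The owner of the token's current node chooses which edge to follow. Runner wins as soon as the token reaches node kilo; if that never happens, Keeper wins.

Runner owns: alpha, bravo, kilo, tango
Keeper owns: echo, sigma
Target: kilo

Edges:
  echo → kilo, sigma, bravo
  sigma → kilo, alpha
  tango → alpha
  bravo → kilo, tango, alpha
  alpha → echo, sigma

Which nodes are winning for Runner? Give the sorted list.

A0 = {kilo}
A1: add {bravo} — bravo (Runner) has bravo→kilo.
A2 = A1; e.g. echo (Keeper) can still go to sigma. Fixed point.
Runner's winning region = {bravo, kilo}.

bravo, kilo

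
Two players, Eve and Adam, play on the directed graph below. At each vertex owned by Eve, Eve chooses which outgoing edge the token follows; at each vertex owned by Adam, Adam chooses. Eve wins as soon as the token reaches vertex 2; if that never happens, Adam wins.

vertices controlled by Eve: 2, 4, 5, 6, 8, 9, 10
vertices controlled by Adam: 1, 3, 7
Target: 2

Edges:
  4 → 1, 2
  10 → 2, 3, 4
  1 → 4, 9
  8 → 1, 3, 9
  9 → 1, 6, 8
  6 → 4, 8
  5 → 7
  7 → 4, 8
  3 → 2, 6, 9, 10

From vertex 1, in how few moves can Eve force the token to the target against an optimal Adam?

A0 = {2}
A1: add {4, 10} — 4 (Eve) has 4→2; 10 (Eve) has 10→2.
A2: add {6} — 6 (Eve) has 6→4.
A3: add {9} — 9 (Eve) has 9→6.
A4: add {1, 3, 8} — 1 (Adam): all of {4, 9} already in; 3 (Adam): all of {2, 6, 9, 10} already in; 8 (Eve) has 8→9.
1 enters the attractor at level 4, so Eve can force the target in 4 moves from there.

4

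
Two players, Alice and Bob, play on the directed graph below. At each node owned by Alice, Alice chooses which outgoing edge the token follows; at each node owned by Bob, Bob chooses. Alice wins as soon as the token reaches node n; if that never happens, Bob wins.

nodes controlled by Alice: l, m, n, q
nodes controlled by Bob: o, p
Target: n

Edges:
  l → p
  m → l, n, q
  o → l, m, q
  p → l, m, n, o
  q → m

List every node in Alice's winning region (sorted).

m, n, q

A0 = {n}
A1: add {m} — m (Alice) has m→n.
A2: add {q} — q (Alice) has q→m.
A3 = A2; e.g. l (Alice) has no edge into A2. Fixed point.
Alice's winning region = {m, n, q}.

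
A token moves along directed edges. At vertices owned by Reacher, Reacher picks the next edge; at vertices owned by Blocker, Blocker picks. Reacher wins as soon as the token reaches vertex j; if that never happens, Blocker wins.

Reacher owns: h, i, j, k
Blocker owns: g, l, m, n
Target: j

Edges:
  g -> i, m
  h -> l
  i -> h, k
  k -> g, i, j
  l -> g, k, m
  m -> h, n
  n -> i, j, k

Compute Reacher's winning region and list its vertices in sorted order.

i, j, k, n

A0 = {j}
A1: add {k} — k (Reacher) has k→j.
A2: add {i} — i (Reacher) has i→k.
A3: add {n} — n (Blocker): all of {i, j, k} already in.
A4 = A3; e.g. g (Blocker) can still go to m. Fixed point.
Reacher's winning region = {i, j, k, n}.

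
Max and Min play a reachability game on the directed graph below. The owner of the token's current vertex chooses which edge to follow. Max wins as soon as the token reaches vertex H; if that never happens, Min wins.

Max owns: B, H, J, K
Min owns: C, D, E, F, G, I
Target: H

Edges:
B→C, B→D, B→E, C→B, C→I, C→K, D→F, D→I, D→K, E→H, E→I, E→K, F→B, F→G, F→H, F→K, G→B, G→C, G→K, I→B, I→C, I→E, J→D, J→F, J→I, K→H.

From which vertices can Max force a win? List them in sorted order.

A0 = {H}
A1: add {K} — K (Max) has K→H.
A2 = A1; e.g. B (Max) has no edge into A1. Fixed point.
Max's winning region = {H, K}.

H, K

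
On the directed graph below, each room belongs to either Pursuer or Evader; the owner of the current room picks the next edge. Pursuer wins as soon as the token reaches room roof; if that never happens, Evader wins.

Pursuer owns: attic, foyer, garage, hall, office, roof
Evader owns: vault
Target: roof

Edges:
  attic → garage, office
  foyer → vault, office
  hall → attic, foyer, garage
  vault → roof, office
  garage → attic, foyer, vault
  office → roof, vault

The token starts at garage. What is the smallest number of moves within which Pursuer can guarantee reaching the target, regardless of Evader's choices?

3

A0 = {roof}
A1: add {office} — office (Pursuer) has office→roof.
A2: add {attic, foyer, vault} — attic (Pursuer) has attic→office; foyer (Pursuer) has foyer→office; vault (Evader): all of {roof, office} already in.
A3: add {garage, hall} — hall (Pursuer) has hall→attic; garage (Pursuer) has garage→attic.
A3 = all vertices. Fixed point.
garage enters the attractor at level 3, so Pursuer can force the target in 3 moves from there.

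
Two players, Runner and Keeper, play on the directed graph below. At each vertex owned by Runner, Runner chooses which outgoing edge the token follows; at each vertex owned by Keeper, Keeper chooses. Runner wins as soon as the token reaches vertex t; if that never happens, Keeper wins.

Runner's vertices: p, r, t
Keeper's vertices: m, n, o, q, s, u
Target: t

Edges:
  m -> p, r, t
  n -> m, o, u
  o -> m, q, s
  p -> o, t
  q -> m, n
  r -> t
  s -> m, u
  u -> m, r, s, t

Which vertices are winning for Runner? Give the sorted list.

m, p, r, t

A0 = {t}
A1: add {p, r} — p (Runner) has p→t; r (Runner) has r→t.
A2: add {m} — m (Keeper): all of {p, r, t} already in.
A3 = A2; e.g. n (Keeper) can still go to o. Fixed point.
Runner's winning region = {m, p, r, t}.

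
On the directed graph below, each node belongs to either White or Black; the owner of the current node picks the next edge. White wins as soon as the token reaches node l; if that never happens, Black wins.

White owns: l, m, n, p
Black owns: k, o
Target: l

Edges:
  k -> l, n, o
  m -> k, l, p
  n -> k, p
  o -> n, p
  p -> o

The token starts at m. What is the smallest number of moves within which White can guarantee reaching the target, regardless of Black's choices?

A0 = {l}
A1: add {m} — m (White) has m→l.
A2 = A1; e.g. k (Black) can still go to n. Fixed point.
m enters the attractor at level 1, so White can force the target in 1 move from there.

1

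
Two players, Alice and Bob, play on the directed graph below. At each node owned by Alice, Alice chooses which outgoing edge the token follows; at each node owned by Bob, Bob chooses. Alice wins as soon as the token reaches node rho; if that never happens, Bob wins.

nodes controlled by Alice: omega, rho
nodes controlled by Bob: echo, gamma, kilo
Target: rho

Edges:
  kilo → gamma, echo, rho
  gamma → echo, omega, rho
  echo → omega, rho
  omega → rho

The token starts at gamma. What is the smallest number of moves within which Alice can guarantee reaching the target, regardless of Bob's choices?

A0 = {rho}
A1: add {omega} — omega (Alice) has omega→rho.
A2: add {echo} — echo (Bob): all of {omega, rho} already in.
A3: add {gamma} — gamma (Bob): all of {echo, omega, rho} already in.
gamma enters the attractor at level 3, so Alice can force the target in 3 moves from there.

3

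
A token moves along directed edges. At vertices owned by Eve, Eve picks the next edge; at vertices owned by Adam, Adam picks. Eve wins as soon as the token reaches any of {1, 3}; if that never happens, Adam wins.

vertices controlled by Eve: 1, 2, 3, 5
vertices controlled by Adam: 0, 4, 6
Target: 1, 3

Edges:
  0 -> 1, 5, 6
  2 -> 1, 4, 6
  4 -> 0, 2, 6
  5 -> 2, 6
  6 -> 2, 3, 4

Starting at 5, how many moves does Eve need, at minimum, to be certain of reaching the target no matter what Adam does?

2

A0 = {1, 3}
A1: add {2} — 2 (Eve) has 2→1.
A2: add {5} — 5 (Eve) has 5→2.
A3 = A2; e.g. 0 (Adam) can still go to 6. Fixed point.
5 enters the attractor at level 2, so Eve can force the target in 2 moves from there.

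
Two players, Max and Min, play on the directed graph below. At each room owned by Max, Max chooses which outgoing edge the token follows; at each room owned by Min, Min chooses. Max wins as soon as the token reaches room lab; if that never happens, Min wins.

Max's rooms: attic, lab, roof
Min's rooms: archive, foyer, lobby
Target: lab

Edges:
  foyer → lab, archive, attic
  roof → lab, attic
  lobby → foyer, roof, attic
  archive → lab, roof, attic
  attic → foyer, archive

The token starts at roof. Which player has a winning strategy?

Max

A0 = {lab}
A1: add {roof} — roof (Max) has roof→lab.
A2 = A1; e.g. foyer (Min) can still go to archive. Fixed point.
roof ∈ A1, so Max can force the target.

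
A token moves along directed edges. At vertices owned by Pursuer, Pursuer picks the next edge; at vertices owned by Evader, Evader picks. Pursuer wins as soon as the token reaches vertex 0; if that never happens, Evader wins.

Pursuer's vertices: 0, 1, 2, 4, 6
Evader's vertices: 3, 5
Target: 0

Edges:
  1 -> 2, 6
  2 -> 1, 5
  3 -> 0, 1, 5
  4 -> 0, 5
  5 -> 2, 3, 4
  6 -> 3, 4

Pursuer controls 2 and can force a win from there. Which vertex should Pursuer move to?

A0 = {0}
A1: add {4} — 4 (Pursuer) has 4→0.
A2: add {6} — 6 (Pursuer) has 6→4.
A3: add {1} — 1 (Pursuer) has 1→6.
A4: add {2} — 2 (Pursuer) has 2→1.
A5 = A4; e.g. 3 (Evader) can still go to 5. Fixed point.
From 2, successor 1 is in the attractor (rank 3); the other successor 5 is not.

1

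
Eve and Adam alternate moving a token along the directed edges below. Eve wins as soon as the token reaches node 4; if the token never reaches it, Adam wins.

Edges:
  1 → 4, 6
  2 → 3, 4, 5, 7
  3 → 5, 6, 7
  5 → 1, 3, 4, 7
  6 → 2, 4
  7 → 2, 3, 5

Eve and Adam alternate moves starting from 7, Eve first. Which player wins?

Adam

Track states (vertex, player-to-move).
A0 = {(4,Eve), (4,Adam)}
A1: add {(1,Eve), (2,Eve), (5,Eve), (6,Eve)}.
A2: add {(1,Adam), (6,Adam)}.
A3: add {(3,Eve)}.
A4: add {(7,Adam)}.
A5 = A4; e.g. (2,Adam) stays out. (7,Eve) never enters ⇒ Adam avoids the target.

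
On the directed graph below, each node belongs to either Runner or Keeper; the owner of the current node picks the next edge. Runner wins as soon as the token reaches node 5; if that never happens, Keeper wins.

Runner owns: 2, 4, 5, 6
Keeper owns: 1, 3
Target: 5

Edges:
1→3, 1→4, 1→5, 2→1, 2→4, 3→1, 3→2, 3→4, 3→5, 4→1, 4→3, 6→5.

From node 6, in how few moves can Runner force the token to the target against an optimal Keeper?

1

A0 = {5}
A1: add {6} — 6 (Runner) has 6→5.
A2 = A1; e.g. 1 (Keeper) can still go to 3. Fixed point.
6 enters the attractor at level 1, so Runner can force the target in 1 move from there.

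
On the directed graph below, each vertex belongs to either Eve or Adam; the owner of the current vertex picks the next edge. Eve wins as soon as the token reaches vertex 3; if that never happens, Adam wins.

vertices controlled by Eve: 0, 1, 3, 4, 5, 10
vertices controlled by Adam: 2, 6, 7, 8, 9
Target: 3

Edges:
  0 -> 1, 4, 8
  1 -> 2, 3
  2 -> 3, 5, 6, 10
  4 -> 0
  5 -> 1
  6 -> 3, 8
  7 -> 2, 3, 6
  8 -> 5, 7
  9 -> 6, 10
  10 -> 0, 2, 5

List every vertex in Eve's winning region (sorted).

A0 = {3}
A1: add {1} — 1 (Eve) has 1→3.
A2: add {0, 5} — 0 (Eve) has 0→1; 5 (Eve) has 5→1.
A3: add {4, 10} — 4 (Eve) has 4→0; 10 (Eve) has 10→0.
A4 = A3; e.g. 2 (Adam) can still go to 6. Fixed point.
Eve's winning region = {0, 1, 3, 4, 5, 10}.

0, 1, 3, 4, 5, 10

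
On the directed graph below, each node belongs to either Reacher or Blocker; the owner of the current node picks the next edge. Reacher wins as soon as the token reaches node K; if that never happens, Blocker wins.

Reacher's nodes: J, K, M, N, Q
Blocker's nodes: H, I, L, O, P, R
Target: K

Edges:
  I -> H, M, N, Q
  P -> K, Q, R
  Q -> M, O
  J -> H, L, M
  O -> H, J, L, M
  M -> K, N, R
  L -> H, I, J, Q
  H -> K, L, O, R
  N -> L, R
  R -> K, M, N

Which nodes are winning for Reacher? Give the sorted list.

J, K, M, Q

A0 = {K}
A1: add {M} — M (Reacher) has M→K.
A2: add {J, Q} — J (Reacher) has J→M; Q (Reacher) has Q→M.
A3 = A2; e.g. H (Blocker) can still go to L. Fixed point.
Reacher's winning region = {J, K, M, Q}.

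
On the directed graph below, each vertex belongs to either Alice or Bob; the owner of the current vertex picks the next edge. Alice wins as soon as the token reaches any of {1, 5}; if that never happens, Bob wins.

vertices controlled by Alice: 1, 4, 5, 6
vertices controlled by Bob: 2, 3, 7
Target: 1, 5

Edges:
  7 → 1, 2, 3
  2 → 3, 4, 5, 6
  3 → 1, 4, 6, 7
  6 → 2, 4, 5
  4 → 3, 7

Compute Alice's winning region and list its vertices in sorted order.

A0 = {1, 5}
A1: add {6} — 6 (Alice) has 6→5.
A2 = A1; e.g. 2 (Bob) can still go to 3. Fixed point.
Alice's winning region = {1, 5, 6}.

1, 5, 6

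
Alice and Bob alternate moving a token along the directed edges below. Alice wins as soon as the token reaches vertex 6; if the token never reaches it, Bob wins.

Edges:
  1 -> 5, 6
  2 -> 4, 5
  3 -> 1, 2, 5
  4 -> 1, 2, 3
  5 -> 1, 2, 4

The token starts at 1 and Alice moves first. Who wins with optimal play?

Alice

Track states (vertex, player-to-move).
A0 = {(6,Alice), (6,Bob)}
A1: add {(1,Alice)}.
(1,Alice) ∈ A1 ⇒ Alice forces the target.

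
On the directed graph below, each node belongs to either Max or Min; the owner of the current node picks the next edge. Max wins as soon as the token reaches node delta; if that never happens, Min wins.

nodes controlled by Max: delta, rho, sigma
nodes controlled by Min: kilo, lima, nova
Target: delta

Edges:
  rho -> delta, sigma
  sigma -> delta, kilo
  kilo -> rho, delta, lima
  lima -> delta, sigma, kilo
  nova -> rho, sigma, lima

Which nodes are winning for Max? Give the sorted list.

A0 = {delta}
A1: add {rho, sigma} — rho (Max) has rho→delta; sigma (Max) has sigma→delta.
A2 = A1; e.g. kilo (Min) can still go to lima. Fixed point.
Max's winning region = {delta, rho, sigma}.

delta, rho, sigma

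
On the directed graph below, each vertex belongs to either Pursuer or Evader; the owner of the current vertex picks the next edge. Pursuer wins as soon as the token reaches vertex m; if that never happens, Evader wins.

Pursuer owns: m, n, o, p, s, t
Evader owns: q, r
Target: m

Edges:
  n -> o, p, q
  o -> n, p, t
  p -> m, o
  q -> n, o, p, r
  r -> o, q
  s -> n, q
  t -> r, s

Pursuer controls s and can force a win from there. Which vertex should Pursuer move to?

A0 = {m}
A1: add {p} — p (Pursuer) has p→m.
A2: add {n, o} — n (Pursuer) has n→p; o (Pursuer) has o→p.
A3: add {s} — s (Pursuer) has s→n.
A4: add {t} — t (Pursuer) has t→s.
A5 = A4; e.g. q (Evader) can still go to r. Fixed point.
From s, successor n is in the attractor (rank 2); the other successor q is not.

n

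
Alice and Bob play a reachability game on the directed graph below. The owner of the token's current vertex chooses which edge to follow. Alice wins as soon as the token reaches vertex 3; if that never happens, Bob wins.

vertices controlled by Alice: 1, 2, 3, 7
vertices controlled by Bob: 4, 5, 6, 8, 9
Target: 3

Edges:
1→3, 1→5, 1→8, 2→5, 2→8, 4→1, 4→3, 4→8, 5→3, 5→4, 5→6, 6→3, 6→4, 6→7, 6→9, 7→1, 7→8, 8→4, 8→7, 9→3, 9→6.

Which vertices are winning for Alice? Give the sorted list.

A0 = {3}
A1: add {1} — 1 (Alice) has 1→3.
A2: add {7} — 7 (Alice) has 7→1.
A3 = A2; e.g. 2 (Alice) has no edge into A2. Fixed point.
Alice's winning region = {1, 3, 7}.

1, 3, 7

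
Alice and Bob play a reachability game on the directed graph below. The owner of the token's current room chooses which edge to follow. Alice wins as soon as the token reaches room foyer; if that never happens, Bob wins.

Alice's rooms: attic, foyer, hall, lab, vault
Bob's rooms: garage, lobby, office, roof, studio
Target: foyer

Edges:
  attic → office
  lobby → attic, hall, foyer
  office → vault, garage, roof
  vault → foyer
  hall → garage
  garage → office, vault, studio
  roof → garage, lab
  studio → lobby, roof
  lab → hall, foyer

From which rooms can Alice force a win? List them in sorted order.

A0 = {foyer}
A1: add {lab, vault} — vault (Alice) has vault→foyer; lab (Alice) has lab→foyer.
A2 = A1; e.g. attic (Alice) has no edge into A1. Fixed point.
Alice's winning region = {foyer, lab, vault}.

foyer, lab, vault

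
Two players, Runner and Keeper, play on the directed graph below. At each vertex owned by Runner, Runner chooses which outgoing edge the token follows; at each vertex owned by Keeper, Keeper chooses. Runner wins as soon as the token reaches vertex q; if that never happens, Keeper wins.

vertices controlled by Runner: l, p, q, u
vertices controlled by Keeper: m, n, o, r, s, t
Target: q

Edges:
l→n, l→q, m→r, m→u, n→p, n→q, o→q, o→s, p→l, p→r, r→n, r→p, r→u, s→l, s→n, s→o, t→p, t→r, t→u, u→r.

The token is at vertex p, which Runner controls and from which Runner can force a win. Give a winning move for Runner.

A0 = {q}
A1: add {l} — l (Runner) has l→q.
A2: add {p} — p (Runner) has p→l.
A3: add {n} — n (Keeper): all of {p, q} already in.
A4 = A3; e.g. m (Keeper) can still go to r. Fixed point.
From p, successor l is in the attractor (rank 1); the other successor r is not.

l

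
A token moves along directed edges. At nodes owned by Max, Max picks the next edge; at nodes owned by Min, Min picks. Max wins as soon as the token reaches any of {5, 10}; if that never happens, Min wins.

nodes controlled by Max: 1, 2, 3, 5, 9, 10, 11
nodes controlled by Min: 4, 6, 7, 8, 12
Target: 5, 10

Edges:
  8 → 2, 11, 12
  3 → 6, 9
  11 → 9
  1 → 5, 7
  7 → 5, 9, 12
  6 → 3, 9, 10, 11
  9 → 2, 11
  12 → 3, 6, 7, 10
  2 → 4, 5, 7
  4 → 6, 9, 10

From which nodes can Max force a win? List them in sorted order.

1, 2, 3, 4, 5, 6, 9, 10, 11

A0 = {5, 10}
A1: add {1, 2} — 1 (Max) has 1→5; 2 (Max) has 2→5.
A2: add {9} — 9 (Max) has 9→2.
A3: add {3, 11} — 3 (Max) has 3→9; 11 (Max) has 11→9.
A4: add {6} — 6 (Min): all of {3, 9, 10, 11} already in.
A5: add {4} — 4 (Min): all of {6, 9, 10} already in.
A6 = A5; e.g. 7 (Min) can still go to 12. Fixed point.
Max's winning region = {1, 2, 3, 4, 5, 6, 9, 10, 11}.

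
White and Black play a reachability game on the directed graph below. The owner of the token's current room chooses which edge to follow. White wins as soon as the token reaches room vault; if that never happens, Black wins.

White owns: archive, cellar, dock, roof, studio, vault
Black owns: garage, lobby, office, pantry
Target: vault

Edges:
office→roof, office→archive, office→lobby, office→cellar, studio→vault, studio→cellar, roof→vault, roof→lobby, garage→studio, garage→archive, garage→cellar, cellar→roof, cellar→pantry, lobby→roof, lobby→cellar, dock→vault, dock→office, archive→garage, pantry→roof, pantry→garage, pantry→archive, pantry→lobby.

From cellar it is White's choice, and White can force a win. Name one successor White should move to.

A0 = {vault}
A1: add {dock, roof, studio} — studio (White) has studio→vault; roof (White) has roof→vault; dock (White) has dock→vault.
A2: add {cellar} — cellar (White) has cellar→roof.
A3: add {lobby} — lobby (Black): all of {roof, cellar} already in.
A4 = A3; e.g. garage (Black) can still go to archive. Fixed point.
From cellar, successor roof is in the attractor (rank 1); the other successor pantry is not.

roof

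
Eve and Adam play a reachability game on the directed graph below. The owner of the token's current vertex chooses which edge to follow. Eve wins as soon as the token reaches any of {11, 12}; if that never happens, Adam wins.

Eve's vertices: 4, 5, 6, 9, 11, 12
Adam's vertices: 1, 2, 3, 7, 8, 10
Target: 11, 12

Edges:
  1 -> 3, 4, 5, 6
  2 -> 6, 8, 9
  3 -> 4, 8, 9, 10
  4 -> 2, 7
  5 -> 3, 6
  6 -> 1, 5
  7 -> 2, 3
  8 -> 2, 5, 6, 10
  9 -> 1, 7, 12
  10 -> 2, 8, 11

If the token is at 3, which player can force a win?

Adam

A0 = {11, 12}
A1: add {9} — 9 (Eve) has 9→12.
A2 = A1; e.g. 1 (Adam) can still go to 3. Fixed point.
3 never enters the attractor, so Adam can avoid the target forever.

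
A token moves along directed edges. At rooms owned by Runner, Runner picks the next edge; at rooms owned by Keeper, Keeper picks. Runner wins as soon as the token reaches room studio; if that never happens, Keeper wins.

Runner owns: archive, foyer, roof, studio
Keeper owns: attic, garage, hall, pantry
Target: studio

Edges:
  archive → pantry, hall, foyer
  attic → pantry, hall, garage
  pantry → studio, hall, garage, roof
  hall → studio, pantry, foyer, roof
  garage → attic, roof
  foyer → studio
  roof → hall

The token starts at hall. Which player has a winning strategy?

Keeper

A0 = {studio}
A1: add {foyer} — foyer (Runner) has foyer→studio.
A2: add {archive} — archive (Runner) has archive→foyer.
A3 = A2; e.g. attic (Keeper) can still go to pantry. Fixed point.
hall never enters the attractor, so Keeper can avoid the target forever.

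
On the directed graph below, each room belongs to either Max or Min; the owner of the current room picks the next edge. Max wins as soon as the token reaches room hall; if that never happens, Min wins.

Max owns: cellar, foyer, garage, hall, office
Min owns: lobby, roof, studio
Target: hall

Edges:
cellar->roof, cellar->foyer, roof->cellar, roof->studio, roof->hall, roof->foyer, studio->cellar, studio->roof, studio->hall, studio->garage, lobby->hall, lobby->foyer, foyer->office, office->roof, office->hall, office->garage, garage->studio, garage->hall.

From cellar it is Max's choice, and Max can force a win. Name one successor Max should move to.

A0 = {hall}
A1: add {garage, office} — office (Max) has office→hall; garage (Max) has garage→hall.
A2: add {foyer} — foyer (Max) has foyer→office.
A3: add {cellar, lobby} — cellar (Max) has cellar→foyer; lobby (Min): all of {hall, foyer} already in.
A4 = A3; e.g. roof (Min) can still go to studio. Fixed point.
From cellar, successor foyer is in the attractor (rank 2); the other successor roof is not.

foyer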